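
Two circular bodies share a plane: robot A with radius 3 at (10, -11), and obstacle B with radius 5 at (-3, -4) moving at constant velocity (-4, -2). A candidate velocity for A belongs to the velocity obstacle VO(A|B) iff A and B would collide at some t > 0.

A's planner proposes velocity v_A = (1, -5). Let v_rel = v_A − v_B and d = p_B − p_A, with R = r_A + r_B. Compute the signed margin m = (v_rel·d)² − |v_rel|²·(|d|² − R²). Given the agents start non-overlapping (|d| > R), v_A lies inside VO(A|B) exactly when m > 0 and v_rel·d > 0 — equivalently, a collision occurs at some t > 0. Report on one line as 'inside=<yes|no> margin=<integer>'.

d = (-13, 7),  |d|² = 218;  R = 3+5 = 8,  c = 218−8² = 154
v_rel = (5, -3),  |v_rel|² = 34;  v_rel·d = (5)·(-13) + (-3)·(7) = -86
34·t² + 172·t + 154 = 0  ⇒  m = (-86)² − 34·154 = 2160
m = 2160 > 0,  v_rel·d = -86 < 0  ⇒  outside

inside=no margin=2160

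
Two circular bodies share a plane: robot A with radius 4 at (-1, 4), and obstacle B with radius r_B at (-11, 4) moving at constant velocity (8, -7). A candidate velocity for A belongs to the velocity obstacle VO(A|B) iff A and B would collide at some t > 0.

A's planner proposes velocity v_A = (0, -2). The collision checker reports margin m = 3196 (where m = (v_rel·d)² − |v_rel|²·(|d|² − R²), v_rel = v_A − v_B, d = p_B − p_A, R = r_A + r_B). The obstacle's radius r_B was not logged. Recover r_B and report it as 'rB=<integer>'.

m = 3196
d = (-10, 0);  v_rel = (-8, 5),  |v_rel|² = 89
v_rel×d = (-8)·(0) − (5)·(-10) = 50
since m = R²·89 − 50²:  R² = (2500 + 3196) / 89 = 64
R = √64 = 8  ⇒  r_B = 8 − 4 = 4

rB=4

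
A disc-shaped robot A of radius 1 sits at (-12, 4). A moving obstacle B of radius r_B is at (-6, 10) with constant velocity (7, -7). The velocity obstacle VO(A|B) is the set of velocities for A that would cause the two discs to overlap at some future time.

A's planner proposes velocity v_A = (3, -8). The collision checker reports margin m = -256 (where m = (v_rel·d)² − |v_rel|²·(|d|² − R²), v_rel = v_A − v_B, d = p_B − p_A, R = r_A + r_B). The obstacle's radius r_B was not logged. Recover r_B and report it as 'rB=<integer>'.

m = -256
d = (6, 6);  v_rel = (-4, -1),  |v_rel|² = 17
v_rel×d = (-4)·(6) − (-1)·(6) = -18
since m = R²·17 − (-18)²:  R² = (324 + -256) / 17 = 4
R = √4 = 2  ⇒  r_B = 2 − 1 = 1

rB=1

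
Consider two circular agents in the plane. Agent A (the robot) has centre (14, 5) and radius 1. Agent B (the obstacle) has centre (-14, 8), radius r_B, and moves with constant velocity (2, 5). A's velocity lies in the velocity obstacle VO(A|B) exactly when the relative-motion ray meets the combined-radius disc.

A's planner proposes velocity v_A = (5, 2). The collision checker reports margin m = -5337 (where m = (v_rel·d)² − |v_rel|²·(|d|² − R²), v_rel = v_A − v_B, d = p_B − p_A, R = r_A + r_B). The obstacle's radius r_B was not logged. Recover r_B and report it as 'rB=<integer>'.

m = -5337
d = (-28, 3);  v_rel = (3, -3),  |v_rel|² = 18
v_rel×d = (3)·(3) − (-3)·(-28) = -75
since m = R²·18 − (-75)²:  R² = (5625 + -5337) / 18 = 16
R = √16 = 4  ⇒  r_B = 4 − 1 = 3

rB=3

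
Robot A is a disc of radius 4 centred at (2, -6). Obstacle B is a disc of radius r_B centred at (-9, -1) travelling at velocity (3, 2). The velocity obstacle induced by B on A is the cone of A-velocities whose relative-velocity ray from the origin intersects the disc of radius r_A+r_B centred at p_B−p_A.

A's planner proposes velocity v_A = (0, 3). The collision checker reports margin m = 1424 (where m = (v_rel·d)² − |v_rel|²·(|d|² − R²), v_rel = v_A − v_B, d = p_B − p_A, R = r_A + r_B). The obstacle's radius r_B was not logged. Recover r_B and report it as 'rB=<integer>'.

m = 1424
d = (-11, 5);  v_rel = (-3, 1),  |v_rel|² = 10
v_rel×d = (-3)·(5) − (1)·(-11) = -4
since m = R²·10 − (-4)²:  R² = (16 + 1424) / 10 = 144
R = √144 = 12  ⇒  r_B = 12 − 4 = 8

rB=8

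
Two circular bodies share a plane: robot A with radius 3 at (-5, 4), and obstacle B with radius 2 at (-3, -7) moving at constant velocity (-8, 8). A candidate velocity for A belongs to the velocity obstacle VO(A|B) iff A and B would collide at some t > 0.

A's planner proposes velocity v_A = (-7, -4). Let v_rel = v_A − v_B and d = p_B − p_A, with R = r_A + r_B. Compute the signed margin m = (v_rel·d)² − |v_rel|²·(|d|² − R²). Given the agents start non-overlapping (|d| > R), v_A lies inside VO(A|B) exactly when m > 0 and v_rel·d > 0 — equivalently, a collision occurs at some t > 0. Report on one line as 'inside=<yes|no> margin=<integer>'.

d = (2, -11),  |d|² = 125;  R = 3+2 = 5,  c = 125−5² = 100
v_rel = (1, -12),  |v_rel|² = 145;  v_rel·d = (1)·(2) + (-12)·(-11) = 134
145·t² − 268·t + 100 = 0  ⇒  m = 134² − 145·100 = 3456
m = 3456 > 0,  v_rel·d = 134 > 0  ⇒  inside

inside=yes margin=3456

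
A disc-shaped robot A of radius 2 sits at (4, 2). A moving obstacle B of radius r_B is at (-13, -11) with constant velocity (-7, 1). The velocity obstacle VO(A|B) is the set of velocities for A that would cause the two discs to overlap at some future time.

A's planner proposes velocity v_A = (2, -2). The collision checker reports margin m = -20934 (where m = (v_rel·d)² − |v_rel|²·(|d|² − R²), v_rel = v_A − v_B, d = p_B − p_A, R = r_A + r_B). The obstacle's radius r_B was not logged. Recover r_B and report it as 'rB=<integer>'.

m = -20934
d = (-17, -13);  v_rel = (9, -3),  |v_rel|² = 90
v_rel×d = (9)·(-13) − (-3)·(-17) = -168
since m = R²·90 − (-168)²:  R² = (28224 + -20934) / 90 = 81
R = √81 = 9  ⇒  r_B = 9 − 2 = 7

rB=7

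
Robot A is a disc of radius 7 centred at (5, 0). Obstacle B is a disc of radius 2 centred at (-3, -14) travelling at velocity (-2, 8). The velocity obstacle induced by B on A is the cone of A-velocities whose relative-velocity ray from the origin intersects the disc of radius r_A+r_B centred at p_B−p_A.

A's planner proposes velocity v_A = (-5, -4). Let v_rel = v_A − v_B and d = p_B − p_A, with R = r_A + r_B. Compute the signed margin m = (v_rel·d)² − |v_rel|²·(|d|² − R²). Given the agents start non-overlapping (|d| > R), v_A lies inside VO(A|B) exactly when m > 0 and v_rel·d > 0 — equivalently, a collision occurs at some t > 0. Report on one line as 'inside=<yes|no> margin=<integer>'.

d = (-8, -14),  |d|² = 260;  R = 7+2 = 9,  c = 260−9² = 179
v_rel = (-3, -12),  |v_rel|² = 153;  v_rel·d = (-3)·(-8) + (-12)·(-14) = 192
153·t² − 384·t + 179 = 0  ⇒  m = 192² − 153·179 = 9477
m = 9477 > 0,  v_rel·d = 192 > 0  ⇒  inside

inside=yes margin=9477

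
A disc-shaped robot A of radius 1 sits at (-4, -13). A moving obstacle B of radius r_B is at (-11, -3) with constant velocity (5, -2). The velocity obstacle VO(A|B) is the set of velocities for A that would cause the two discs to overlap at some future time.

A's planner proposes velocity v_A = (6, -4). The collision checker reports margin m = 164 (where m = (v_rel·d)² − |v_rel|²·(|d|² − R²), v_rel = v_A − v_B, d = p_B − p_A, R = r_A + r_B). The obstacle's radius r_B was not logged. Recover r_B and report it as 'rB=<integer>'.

m = 164
d = (-7, 10);  v_rel = (1, -2),  |v_rel|² = 5
v_rel×d = (1)·(10) − (-2)·(-7) = -4
since m = R²·5 − (-4)²:  R² = (16 + 164) / 5 = 36
R = √36 = 6  ⇒  r_B = 6 − 1 = 5

rB=5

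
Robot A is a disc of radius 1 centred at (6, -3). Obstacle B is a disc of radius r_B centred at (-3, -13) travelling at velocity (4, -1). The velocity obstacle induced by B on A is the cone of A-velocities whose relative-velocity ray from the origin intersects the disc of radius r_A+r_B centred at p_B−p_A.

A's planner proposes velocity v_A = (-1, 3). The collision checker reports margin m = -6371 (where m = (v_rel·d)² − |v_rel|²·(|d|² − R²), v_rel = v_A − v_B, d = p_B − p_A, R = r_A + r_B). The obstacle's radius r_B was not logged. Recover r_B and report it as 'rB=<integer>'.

m = -6371
d = (-9, -10);  v_rel = (-5, 4),  |v_rel|² = 41
v_rel×d = (-5)·(-10) − (4)·(-9) = 86
since m = R²·41 − 86²:  R² = (7396 + -6371) / 41 = 25
R = √25 = 5  ⇒  r_B = 5 − 1 = 4

rB=4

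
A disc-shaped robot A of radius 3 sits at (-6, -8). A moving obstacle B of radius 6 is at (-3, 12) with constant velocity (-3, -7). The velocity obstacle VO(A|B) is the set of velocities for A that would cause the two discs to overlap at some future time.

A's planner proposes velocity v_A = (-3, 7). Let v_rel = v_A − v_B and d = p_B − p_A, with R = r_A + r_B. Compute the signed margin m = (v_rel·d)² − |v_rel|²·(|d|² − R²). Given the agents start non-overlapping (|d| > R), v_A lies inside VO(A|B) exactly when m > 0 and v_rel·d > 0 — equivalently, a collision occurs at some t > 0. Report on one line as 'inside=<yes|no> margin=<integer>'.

d = (3, 20),  |d|² = 409;  R = 3+6 = 9,  c = 409−9² = 328
v_rel = (0, 14),  |v_rel|² = 196;  v_rel·d = (0)·(3) + (14)·(20) = 280
196·t² − 560·t + 328 = 0  ⇒  m = 280² − 196·328 = 14112
m = 14112 > 0,  v_rel·d = 280 > 0  ⇒  inside

inside=yes margin=14112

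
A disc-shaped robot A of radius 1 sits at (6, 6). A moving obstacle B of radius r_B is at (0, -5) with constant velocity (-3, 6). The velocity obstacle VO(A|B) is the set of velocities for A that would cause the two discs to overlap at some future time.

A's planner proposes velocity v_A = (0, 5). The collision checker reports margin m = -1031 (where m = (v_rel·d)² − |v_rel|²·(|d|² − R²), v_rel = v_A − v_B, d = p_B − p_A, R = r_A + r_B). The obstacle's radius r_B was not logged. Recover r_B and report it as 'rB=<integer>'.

m = -1031
d = (-6, -11);  v_rel = (3, -1),  |v_rel|² = 10
v_rel×d = (3)·(-11) − (-1)·(-6) = -39
since m = R²·10 − (-39)²:  R² = (1521 + -1031) / 10 = 49
R = √49 = 7  ⇒  r_B = 7 − 1 = 6

rB=6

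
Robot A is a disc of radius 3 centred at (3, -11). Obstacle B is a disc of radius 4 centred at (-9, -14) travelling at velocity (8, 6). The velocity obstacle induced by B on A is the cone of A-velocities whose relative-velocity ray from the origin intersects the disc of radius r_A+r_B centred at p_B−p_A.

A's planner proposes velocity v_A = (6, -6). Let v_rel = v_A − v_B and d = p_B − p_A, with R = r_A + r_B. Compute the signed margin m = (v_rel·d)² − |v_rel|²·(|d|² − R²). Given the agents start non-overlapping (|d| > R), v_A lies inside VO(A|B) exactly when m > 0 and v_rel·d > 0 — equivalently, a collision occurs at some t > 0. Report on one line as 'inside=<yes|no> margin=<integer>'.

d = (-12, -3),  |d|² = 153;  R = 3+4 = 7,  c = 153−7² = 104
v_rel = (-2, -12),  |v_rel|² = 148;  v_rel·d = (-2)·(-12) + (-12)·(-3) = 60
148·t² − 120·t + 104 = 0  ⇒  m = 60² − 148·104 = -11792
m = -11792 < 0,  v_rel·d = 60 > 0  ⇒  outside

inside=no margin=-11792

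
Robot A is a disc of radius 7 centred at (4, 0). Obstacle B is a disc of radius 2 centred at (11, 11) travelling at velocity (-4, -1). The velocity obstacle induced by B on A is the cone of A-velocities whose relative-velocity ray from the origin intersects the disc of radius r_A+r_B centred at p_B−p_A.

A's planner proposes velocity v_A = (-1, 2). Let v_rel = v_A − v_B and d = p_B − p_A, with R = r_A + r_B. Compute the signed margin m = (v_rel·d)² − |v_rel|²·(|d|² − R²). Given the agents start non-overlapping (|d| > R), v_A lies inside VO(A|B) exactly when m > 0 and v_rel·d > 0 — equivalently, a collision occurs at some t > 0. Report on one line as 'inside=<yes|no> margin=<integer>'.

d = (7, 11),  |d|² = 170;  R = 7+2 = 9,  c = 170−9² = 89
v_rel = (3, 3),  |v_rel|² = 18;  v_rel·d = (3)·(7) + (3)·(11) = 54
18·t² − 108·t + 89 = 0  ⇒  m = 54² − 18·89 = 1314
m = 1314 > 0,  v_rel·d = 54 > 0  ⇒  inside

inside=yes margin=1314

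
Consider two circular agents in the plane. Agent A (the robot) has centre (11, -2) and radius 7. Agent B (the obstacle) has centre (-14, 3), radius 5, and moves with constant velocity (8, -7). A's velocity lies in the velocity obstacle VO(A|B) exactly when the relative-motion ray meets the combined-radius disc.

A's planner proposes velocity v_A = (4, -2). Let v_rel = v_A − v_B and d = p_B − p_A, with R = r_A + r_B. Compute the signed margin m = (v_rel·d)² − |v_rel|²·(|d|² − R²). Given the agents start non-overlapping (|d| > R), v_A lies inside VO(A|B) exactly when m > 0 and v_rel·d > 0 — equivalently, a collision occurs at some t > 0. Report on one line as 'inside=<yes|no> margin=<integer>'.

d = (-25, 5),  |d|² = 650;  R = 7+5 = 12,  c = 650−12² = 506
v_rel = (-4, 5),  |v_rel|² = 41;  v_rel·d = (-4)·(-25) + (5)·(5) = 125
41·t² − 250·t + 506 = 0  ⇒  m = 125² − 41·506 = -5121
m = -5121 < 0,  v_rel·d = 125 > 0  ⇒  outside

inside=no margin=-5121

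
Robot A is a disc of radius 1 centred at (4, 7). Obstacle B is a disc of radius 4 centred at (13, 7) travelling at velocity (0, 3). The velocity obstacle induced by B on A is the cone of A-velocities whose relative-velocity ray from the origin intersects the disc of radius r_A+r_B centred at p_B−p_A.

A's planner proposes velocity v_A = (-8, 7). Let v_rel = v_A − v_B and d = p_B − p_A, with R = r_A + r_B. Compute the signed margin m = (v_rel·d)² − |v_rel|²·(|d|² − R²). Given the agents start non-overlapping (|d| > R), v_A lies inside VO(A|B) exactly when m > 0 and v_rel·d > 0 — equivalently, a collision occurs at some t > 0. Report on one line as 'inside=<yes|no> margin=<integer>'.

d = (9, 0),  |d|² = 81;  R = 1+4 = 5,  c = 81−5² = 56
v_rel = (-8, 4),  |v_rel|² = 80;  v_rel·d = (-8)·(9) + (4)·(0) = -72
80·t² + 144·t + 56 = 0  ⇒  m = (-72)² − 80·56 = 704
m = 704 > 0,  v_rel·d = -72 < 0  ⇒  outside

inside=no margin=704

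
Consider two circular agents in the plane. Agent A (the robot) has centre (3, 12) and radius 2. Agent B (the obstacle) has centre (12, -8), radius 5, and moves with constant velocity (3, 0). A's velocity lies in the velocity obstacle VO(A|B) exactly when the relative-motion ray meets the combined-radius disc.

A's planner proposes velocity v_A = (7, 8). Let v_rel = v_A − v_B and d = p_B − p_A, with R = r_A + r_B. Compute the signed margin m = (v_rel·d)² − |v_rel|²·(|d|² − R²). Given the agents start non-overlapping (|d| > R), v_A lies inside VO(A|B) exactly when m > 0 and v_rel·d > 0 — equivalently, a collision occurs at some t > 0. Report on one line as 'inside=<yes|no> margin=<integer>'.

d = (9, -20),  |d|² = 481;  R = 2+5 = 7,  c = 481−7² = 432
v_rel = (4, 8),  |v_rel|² = 80;  v_rel·d = (4)·(9) + (8)·(-20) = -124
80·t² + 248·t + 432 = 0  ⇒  m = (-124)² − 80·432 = -19184
m = -19184 < 0,  v_rel·d = -124 < 0  ⇒  outside

inside=no margin=-19184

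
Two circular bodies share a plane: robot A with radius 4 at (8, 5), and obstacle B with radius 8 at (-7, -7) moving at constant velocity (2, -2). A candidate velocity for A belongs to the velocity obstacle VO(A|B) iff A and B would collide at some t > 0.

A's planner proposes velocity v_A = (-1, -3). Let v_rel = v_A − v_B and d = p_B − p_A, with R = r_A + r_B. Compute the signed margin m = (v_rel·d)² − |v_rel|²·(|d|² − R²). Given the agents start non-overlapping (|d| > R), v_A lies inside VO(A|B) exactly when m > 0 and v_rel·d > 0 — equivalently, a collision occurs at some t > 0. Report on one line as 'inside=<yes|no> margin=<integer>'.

d = (-15, -12),  |d|² = 369;  R = 4+8 = 12,  c = 369−12² = 225
v_rel = (-3, -1),  |v_rel|² = 10;  v_rel·d = (-3)·(-15) + (-1)·(-12) = 57
10·t² − 114·t + 225 = 0  ⇒  m = 57² − 10·225 = 999
m = 999 > 0,  v_rel·d = 57 > 0  ⇒  inside

inside=yes margin=999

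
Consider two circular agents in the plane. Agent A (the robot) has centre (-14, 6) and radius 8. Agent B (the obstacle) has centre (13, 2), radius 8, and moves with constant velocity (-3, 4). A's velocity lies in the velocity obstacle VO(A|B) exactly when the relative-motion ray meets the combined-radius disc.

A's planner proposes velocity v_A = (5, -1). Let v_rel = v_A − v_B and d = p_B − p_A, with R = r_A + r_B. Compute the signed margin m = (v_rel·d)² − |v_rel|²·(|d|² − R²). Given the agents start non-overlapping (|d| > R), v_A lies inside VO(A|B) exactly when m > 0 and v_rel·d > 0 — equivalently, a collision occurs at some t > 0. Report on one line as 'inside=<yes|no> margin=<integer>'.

d = (27, -4),  |d|² = 745;  R = 8+8 = 16,  c = 745−16² = 489
v_rel = (8, -5),  |v_rel|² = 89;  v_rel·d = (8)·(27) + (-5)·(-4) = 236
89·t² − 472·t + 489 = 0  ⇒  m = 236² − 89·489 = 12175
m = 12175 > 0,  v_rel·d = 236 > 0  ⇒  inside

inside=yes margin=12175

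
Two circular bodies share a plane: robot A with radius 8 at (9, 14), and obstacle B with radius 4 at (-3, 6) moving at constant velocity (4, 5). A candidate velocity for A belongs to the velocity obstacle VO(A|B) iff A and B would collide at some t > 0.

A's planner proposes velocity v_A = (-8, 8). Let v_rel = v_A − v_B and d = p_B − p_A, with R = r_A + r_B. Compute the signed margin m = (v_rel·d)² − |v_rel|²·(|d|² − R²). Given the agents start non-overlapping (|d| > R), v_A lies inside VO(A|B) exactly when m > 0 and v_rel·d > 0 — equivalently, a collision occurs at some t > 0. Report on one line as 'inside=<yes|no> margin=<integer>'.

d = (-12, -8),  |d|² = 208;  R = 8+4 = 12,  c = 208−12² = 64
v_rel = (-12, 3),  |v_rel|² = 153;  v_rel·d = (-12)·(-12) + (3)·(-8) = 120
153·t² − 240·t + 64 = 0  ⇒  m = 120² − 153·64 = 4608
m = 4608 > 0,  v_rel·d = 120 > 0  ⇒  inside

inside=yes margin=4608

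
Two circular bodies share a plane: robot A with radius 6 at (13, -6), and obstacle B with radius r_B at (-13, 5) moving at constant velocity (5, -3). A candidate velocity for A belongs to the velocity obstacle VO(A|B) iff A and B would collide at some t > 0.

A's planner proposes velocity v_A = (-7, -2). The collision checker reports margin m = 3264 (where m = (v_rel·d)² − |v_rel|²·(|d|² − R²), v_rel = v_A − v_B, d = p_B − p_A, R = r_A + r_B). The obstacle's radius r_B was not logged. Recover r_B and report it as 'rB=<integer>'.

m = 3264
d = (-26, 11);  v_rel = (-12, 1),  |v_rel|² = 145
v_rel×d = (-12)·(11) − (1)·(-26) = -106
since m = R²·145 − (-106)²:  R² = (11236 + 3264) / 145 = 100
R = √100 = 10  ⇒  r_B = 10 − 6 = 4

rB=4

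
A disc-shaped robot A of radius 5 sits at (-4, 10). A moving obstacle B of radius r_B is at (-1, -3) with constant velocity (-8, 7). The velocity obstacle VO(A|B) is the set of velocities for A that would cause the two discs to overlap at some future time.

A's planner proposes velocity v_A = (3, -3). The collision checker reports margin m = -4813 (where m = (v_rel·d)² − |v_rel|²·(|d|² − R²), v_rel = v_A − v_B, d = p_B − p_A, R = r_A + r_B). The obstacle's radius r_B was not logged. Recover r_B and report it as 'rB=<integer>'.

m = -4813
d = (3, -13);  v_rel = (11, -10),  |v_rel|² = 221
v_rel×d = (11)·(-13) − (-10)·(3) = -113
since m = R²·221 − (-113)²:  R² = (12769 + -4813) / 221 = 36
R = √36 = 6  ⇒  r_B = 6 − 5 = 1

rB=1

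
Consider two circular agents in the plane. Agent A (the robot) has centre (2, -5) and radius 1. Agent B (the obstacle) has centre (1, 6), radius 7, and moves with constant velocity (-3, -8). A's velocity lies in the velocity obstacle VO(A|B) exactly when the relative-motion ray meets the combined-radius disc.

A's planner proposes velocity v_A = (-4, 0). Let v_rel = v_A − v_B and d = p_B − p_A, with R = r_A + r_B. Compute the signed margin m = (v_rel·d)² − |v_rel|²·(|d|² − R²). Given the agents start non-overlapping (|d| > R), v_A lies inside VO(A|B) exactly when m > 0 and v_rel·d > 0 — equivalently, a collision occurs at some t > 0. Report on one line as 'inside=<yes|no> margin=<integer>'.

d = (-1, 11),  |d|² = 122;  R = 1+7 = 8,  c = 122−8² = 58
v_rel = (-1, 8),  |v_rel|² = 65;  v_rel·d = (-1)·(-1) + (8)·(11) = 89
65·t² − 178·t + 58 = 0  ⇒  m = 89² − 65·58 = 4151
m = 4151 > 0,  v_rel·d = 89 > 0  ⇒  inside

inside=yes margin=4151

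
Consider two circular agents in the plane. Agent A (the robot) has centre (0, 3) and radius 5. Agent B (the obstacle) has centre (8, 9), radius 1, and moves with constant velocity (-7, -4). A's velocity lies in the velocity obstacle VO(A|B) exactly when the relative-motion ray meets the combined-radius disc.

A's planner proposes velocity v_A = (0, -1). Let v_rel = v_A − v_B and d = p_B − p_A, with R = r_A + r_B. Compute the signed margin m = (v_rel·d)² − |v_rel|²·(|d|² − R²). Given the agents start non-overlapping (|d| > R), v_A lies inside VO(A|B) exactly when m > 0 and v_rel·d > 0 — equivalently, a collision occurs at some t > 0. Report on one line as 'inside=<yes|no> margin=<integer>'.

d = (8, 6),  |d|² = 100;  R = 5+1 = 6,  c = 100−6² = 64
v_rel = (7, 3),  |v_rel|² = 58;  v_rel·d = (7)·(8) + (3)·(6) = 74
58·t² − 148·t + 64 = 0  ⇒  m = 74² − 58·64 = 1764
m = 1764 > 0,  v_rel·d = 74 > 0  ⇒  inside

inside=yes margin=1764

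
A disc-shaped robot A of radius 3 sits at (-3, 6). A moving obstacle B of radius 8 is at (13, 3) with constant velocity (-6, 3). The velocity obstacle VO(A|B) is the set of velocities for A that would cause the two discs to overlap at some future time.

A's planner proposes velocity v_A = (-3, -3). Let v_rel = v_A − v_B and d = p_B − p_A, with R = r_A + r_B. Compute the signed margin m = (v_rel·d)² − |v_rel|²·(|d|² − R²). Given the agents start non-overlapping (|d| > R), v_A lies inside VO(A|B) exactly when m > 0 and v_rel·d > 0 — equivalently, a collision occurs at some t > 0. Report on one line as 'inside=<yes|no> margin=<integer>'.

d = (16, -3),  |d|² = 265;  R = 3+8 = 11,  c = 265−11² = 144
v_rel = (3, -6),  |v_rel|² = 45;  v_rel·d = (3)·(16) + (-6)·(-3) = 66
45·t² − 132·t + 144 = 0  ⇒  m = 66² − 45·144 = -2124
m = -2124 < 0,  v_rel·d = 66 > 0  ⇒  outside

inside=no margin=-2124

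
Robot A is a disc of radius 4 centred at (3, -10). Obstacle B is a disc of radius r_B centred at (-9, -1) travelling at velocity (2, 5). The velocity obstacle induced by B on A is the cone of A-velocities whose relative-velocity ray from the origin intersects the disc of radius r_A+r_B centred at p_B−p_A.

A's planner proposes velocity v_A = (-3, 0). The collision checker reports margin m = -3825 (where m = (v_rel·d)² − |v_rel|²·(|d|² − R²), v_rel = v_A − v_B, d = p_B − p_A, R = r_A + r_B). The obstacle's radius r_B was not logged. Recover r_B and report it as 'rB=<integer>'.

m = -3825
d = (-12, 9);  v_rel = (-5, -5),  |v_rel|² = 50
v_rel×d = (-5)·(9) − (-5)·(-12) = -105
since m = R²·50 − (-105)²:  R² = (11025 + -3825) / 50 = 144
R = √144 = 12  ⇒  r_B = 12 − 4 = 8

rB=8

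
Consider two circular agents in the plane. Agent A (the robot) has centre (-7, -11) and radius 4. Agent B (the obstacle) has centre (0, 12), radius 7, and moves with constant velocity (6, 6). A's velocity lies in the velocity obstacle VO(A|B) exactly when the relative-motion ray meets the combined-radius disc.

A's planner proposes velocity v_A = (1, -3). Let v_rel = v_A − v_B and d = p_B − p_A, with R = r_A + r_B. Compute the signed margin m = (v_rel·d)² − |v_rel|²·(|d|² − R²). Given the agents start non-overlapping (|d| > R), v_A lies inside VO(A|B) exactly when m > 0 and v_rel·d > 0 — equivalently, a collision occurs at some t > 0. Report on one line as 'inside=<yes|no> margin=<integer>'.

d = (7, 23),  |d|² = 578;  R = 4+7 = 11,  c = 578−11² = 457
v_rel = (-5, -9),  |v_rel|² = 106;  v_rel·d = (-5)·(7) + (-9)·(23) = -242
106·t² + 484·t + 457 = 0  ⇒  m = (-242)² − 106·457 = 10122
m = 10122 > 0,  v_rel·d = -242 < 0  ⇒  outside

inside=no margin=10122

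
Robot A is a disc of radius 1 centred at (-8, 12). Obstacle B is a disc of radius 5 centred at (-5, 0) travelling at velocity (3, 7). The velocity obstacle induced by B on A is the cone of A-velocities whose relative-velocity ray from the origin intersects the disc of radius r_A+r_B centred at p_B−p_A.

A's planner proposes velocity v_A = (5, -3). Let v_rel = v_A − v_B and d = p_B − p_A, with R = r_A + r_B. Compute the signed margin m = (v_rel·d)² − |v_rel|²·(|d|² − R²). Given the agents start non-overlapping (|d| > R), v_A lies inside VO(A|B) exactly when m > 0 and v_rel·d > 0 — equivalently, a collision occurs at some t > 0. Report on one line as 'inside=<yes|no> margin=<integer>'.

d = (3, -12),  |d|² = 153;  R = 1+5 = 6,  c = 153−6² = 117
v_rel = (2, -10),  |v_rel|² = 104;  v_rel·d = (2)·(3) + (-10)·(-12) = 126
104·t² − 252·t + 117 = 0  ⇒  m = 126² − 104·117 = 3708
m = 3708 > 0,  v_rel·d = 126 > 0  ⇒  inside

inside=yes margin=3708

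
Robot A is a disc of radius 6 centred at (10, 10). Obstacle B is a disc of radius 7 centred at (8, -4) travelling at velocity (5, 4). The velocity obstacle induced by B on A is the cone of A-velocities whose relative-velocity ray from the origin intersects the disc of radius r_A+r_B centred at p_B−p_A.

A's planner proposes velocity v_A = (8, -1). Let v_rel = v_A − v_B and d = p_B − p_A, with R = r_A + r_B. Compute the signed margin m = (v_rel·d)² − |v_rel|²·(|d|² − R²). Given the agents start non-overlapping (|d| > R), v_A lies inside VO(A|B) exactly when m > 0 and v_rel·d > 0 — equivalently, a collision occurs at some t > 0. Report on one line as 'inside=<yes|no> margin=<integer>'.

d = (-2, -14),  |d|² = 200;  R = 6+7 = 13,  c = 200−13² = 31
v_rel = (3, -5),  |v_rel|² = 34;  v_rel·d = (3)·(-2) + (-5)·(-14) = 64
34·t² − 128·t + 31 = 0  ⇒  m = 64² − 34·31 = 3042
m = 3042 > 0,  v_rel·d = 64 > 0  ⇒  inside

inside=yes margin=3042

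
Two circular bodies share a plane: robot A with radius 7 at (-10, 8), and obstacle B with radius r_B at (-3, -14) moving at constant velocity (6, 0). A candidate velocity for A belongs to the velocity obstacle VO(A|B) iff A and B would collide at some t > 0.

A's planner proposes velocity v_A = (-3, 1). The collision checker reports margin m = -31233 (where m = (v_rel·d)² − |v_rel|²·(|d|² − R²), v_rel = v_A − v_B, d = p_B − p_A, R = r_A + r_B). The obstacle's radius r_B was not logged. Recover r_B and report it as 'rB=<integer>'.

m = -31233
d = (7, -22);  v_rel = (-9, 1),  |v_rel|² = 82
v_rel×d = (-9)·(-22) − (1)·(7) = 191
since m = R²·82 − 191²:  R² = (36481 + -31233) / 82 = 64
R = √64 = 8  ⇒  r_B = 8 − 7 = 1

rB=1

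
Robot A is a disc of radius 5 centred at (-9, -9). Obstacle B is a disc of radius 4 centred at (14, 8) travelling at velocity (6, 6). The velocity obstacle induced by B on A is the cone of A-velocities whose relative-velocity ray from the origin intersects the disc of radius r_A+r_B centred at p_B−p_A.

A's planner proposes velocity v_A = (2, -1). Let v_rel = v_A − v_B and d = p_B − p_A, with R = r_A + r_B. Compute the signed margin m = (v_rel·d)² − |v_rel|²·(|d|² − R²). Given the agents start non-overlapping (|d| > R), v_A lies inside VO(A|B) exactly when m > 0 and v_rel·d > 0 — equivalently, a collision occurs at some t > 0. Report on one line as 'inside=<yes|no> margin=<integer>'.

d = (23, 17),  |d|² = 818;  R = 5+4 = 9,  c = 818−9² = 737
v_rel = (-4, -7),  |v_rel|² = 65;  v_rel·d = (-4)·(23) + (-7)·(17) = -211
65·t² + 422·t + 737 = 0  ⇒  m = (-211)² − 65·737 = -3384
m = -3384 < 0,  v_rel·d = -211 < 0  ⇒  outside

inside=no margin=-3384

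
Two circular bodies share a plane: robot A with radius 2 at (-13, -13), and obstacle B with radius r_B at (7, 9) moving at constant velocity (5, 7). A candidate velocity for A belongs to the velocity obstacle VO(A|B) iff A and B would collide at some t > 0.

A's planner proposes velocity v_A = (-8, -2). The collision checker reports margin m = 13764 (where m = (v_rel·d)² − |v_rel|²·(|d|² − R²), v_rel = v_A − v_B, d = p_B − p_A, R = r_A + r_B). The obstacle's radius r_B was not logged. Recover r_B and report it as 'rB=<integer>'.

m = 13764
d = (20, 22);  v_rel = (-13, -9),  |v_rel|² = 250
v_rel×d = (-13)·(22) − (-9)·(20) = -106
since m = R²·250 − (-106)²:  R² = (11236 + 13764) / 250 = 100
R = √100 = 10  ⇒  r_B = 10 − 2 = 8

rB=8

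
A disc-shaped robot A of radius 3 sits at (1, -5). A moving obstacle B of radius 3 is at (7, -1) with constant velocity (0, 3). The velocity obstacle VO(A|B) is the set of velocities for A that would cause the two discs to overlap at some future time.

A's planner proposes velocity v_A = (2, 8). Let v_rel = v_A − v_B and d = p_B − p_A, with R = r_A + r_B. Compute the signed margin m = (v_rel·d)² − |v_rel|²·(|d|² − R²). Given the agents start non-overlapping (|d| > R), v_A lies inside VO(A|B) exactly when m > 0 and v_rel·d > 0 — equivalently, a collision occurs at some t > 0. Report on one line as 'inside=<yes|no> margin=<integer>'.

d = (6, 4),  |d|² = 52;  R = 3+3 = 6,  c = 52−6² = 16
v_rel = (2, 5),  |v_rel|² = 29;  v_rel·d = (2)·(6) + (5)·(4) = 32
29·t² − 64·t + 16 = 0  ⇒  m = 32² − 29·16 = 560
m = 560 > 0,  v_rel·d = 32 > 0  ⇒  inside

inside=yes margin=560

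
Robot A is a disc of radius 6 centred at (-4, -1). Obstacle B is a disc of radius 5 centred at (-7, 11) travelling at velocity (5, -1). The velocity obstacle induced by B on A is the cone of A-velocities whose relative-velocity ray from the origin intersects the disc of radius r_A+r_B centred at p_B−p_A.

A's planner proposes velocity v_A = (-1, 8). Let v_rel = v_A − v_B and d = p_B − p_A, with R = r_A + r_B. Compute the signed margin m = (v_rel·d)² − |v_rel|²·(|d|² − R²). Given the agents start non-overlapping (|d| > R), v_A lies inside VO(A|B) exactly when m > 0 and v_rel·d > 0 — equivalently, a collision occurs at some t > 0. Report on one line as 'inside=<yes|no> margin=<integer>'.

d = (-3, 12),  |d|² = 153;  R = 6+5 = 11,  c = 153−11² = 32
v_rel = (-6, 9),  |v_rel|² = 117;  v_rel·d = (-6)·(-3) + (9)·(12) = 126
117·t² − 252·t + 32 = 0  ⇒  m = 126² − 117·32 = 12132
m = 12132 > 0,  v_rel·d = 126 > 0  ⇒  inside

inside=yes margin=12132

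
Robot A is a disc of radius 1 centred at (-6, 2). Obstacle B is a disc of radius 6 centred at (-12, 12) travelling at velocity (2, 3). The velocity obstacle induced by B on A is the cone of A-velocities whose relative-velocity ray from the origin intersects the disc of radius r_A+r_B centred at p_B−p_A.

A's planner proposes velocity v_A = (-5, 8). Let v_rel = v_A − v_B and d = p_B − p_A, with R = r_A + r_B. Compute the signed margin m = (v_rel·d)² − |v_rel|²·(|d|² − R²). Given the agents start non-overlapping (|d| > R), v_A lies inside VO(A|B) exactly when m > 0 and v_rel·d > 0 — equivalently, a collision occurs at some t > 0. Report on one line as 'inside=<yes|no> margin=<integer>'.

d = (-6, 10),  |d|² = 136;  R = 1+6 = 7,  c = 136−7² = 87
v_rel = (-7, 5),  |v_rel|² = 74;  v_rel·d = (-7)·(-6) + (5)·(10) = 92
74·t² − 184·t + 87 = 0  ⇒  m = 92² − 74·87 = 2026
m = 2026 > 0,  v_rel·d = 92 > 0  ⇒  inside

inside=yes margin=2026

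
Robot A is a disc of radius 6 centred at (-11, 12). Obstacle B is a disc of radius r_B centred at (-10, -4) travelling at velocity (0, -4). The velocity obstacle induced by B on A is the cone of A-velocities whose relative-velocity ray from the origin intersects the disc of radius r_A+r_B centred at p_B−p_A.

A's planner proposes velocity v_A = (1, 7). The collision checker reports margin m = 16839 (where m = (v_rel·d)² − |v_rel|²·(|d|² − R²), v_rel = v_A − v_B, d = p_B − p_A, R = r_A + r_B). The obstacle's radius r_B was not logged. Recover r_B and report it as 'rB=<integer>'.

m = 16839
d = (1, -16);  v_rel = (1, 11),  |v_rel|² = 122
v_rel×d = (1)·(-16) − (11)·(1) = -27
since m = R²·122 − (-27)²:  R² = (729 + 16839) / 122 = 144
R = √144 = 12  ⇒  r_B = 12 − 6 = 6

rB=6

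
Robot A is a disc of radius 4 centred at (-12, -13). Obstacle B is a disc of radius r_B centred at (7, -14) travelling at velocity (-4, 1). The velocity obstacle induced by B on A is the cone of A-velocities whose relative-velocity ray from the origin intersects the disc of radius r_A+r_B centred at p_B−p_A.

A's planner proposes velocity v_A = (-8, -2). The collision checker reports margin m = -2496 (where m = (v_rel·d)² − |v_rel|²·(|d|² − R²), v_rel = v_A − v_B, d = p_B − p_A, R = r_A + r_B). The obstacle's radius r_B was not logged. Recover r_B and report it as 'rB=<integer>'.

m = -2496
d = (19, -1);  v_rel = (-4, -3),  |v_rel|² = 25
v_rel×d = (-4)·(-1) − (-3)·(19) = 61
since m = R²·25 − 61²:  R² = (3721 + -2496) / 25 = 49
R = √49 = 7  ⇒  r_B = 7 − 4 = 3

rB=3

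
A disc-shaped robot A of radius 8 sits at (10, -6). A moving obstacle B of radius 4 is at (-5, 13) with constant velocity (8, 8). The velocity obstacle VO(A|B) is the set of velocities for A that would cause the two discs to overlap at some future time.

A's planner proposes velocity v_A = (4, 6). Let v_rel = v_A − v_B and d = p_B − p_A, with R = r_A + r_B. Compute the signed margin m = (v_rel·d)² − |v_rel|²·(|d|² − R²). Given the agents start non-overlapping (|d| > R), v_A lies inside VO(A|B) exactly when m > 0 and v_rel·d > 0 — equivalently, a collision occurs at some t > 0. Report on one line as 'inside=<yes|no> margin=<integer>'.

d = (-15, 19),  |d|² = 586;  R = 8+4 = 12,  c = 586−12² = 442
v_rel = (-4, -2),  |v_rel|² = 20;  v_rel·d = (-4)·(-15) + (-2)·(19) = 22
20·t² − 44·t + 442 = 0  ⇒  m = 22² − 20·442 = -8356
m = -8356 < 0,  v_rel·d = 22 > 0  ⇒  outside

inside=no margin=-8356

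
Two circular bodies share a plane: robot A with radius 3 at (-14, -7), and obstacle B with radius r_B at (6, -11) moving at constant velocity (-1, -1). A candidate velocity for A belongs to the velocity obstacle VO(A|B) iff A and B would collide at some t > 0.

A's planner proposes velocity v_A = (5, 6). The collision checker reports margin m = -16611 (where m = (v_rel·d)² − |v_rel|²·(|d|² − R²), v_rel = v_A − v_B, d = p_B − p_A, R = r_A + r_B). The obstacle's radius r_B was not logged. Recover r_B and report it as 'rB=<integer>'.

m = -16611
d = (20, -4);  v_rel = (6, 7),  |v_rel|² = 85
v_rel×d = (6)·(-4) − (7)·(20) = -164
since m = R²·85 − (-164)²:  R² = (26896 + -16611) / 85 = 121
R = √121 = 11  ⇒  r_B = 11 − 3 = 8

rB=8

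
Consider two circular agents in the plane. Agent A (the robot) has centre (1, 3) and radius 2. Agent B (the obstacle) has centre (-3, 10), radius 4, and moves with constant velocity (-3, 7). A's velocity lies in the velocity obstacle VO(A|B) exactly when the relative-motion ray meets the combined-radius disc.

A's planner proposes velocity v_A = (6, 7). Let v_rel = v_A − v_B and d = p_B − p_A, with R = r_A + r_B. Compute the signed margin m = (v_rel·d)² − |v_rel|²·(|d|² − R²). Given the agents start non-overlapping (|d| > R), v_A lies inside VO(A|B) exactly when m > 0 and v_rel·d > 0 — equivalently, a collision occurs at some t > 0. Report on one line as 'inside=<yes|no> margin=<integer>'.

d = (-4, 7),  |d|² = 65;  R = 2+4 = 6,  c = 65−6² = 29
v_rel = (9, 0),  |v_rel|² = 81;  v_rel·d = (9)·(-4) + (0)·(7) = -36
81·t² + 72·t + 29 = 0  ⇒  m = (-36)² − 81·29 = -1053
m = -1053 < 0,  v_rel·d = -36 < 0  ⇒  outside

inside=no margin=-1053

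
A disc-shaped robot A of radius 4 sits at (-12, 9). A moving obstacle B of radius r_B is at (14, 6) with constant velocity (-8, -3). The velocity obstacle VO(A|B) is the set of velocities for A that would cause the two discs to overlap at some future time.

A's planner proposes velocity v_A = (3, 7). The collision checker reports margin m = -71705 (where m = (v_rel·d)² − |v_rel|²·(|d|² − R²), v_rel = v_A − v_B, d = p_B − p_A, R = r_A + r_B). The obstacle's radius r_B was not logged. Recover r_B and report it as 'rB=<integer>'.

m = -71705
d = (26, -3);  v_rel = (11, 10),  |v_rel|² = 221
v_rel×d = (11)·(-3) − (10)·(26) = -293
since m = R²·221 − (-293)²:  R² = (85849 + -71705) / 221 = 64
R = √64 = 8  ⇒  r_B = 8 − 4 = 4

rB=4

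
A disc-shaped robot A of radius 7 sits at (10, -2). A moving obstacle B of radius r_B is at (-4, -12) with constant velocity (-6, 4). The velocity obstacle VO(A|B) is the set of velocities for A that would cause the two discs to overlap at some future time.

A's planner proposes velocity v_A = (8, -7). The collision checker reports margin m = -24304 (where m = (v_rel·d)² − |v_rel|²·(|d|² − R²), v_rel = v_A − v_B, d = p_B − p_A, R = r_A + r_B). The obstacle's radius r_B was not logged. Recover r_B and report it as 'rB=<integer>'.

m = -24304
d = (-14, -10);  v_rel = (14, -11),  |v_rel|² = 317
v_rel×d = (14)·(-10) − (-11)·(-14) = -294
since m = R²·317 − (-294)²:  R² = (86436 + -24304) / 317 = 196
R = √196 = 14  ⇒  r_B = 14 − 7 = 7

rB=7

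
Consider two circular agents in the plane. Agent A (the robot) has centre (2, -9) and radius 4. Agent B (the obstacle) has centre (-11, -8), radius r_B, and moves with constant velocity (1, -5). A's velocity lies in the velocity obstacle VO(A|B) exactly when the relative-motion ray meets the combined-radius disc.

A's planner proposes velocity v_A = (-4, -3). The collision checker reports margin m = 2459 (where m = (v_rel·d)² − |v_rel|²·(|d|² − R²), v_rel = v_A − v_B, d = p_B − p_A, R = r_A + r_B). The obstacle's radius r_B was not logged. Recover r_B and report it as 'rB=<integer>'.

m = 2459
d = (-13, 1);  v_rel = (-5, 2),  |v_rel|² = 29
v_rel×d = (-5)·(1) − (2)·(-13) = 21
since m = R²·29 − 21²:  R² = (441 + 2459) / 29 = 100
R = √100 = 10  ⇒  r_B = 10 − 4 = 6

rB=6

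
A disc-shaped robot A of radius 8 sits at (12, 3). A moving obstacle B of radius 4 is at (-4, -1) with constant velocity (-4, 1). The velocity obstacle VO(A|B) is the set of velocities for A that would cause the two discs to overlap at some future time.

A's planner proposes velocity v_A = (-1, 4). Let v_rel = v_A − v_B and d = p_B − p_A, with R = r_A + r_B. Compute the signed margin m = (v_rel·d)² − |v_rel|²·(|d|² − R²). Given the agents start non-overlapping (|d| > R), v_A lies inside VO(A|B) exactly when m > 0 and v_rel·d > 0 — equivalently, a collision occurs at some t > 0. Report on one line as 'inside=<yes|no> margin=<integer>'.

d = (-16, -4),  |d|² = 272;  R = 8+4 = 12,  c = 272−12² = 128
v_rel = (3, 3),  |v_rel|² = 18;  v_rel·d = (3)·(-16) + (3)·(-4) = -60
18·t² + 120·t + 128 = 0  ⇒  m = (-60)² − 18·128 = 1296
m = 1296 > 0,  v_rel·d = -60 < 0  ⇒  outside

inside=no margin=1296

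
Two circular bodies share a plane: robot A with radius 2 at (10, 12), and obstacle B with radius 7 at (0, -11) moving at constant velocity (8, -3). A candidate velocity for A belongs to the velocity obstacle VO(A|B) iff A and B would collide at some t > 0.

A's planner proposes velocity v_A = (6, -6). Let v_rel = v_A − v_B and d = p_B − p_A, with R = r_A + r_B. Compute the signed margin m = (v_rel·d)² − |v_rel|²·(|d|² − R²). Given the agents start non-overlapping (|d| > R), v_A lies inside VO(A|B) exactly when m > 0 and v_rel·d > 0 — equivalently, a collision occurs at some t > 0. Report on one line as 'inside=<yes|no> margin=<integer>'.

d = (-10, -23),  |d|² = 629;  R = 2+7 = 9,  c = 629−9² = 548
v_rel = (-2, -3),  |v_rel|² = 13;  v_rel·d = (-2)·(-10) + (-3)·(-23) = 89
13·t² − 178·t + 548 = 0  ⇒  m = 89² − 13·548 = 797
m = 797 > 0,  v_rel·d = 89 > 0  ⇒  inside

inside=yes margin=797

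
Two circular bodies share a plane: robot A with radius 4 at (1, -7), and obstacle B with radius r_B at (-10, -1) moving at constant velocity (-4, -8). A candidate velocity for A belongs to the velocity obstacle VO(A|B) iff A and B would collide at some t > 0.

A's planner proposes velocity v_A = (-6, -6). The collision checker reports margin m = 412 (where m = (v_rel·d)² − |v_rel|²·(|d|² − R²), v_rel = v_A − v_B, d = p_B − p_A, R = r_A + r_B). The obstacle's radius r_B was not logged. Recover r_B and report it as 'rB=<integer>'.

m = 412
d = (-11, 6);  v_rel = (-2, 2),  |v_rel|² = 8
v_rel×d = (-2)·(6) − (2)·(-11) = 10
since m = R²·8 − 10²:  R² = (100 + 412) / 8 = 64
R = √64 = 8  ⇒  r_B = 8 − 4 = 4

rB=4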